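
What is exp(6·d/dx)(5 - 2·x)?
- 2 x - 7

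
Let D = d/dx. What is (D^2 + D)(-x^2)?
- 2 x - 2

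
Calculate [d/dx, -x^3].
- 3 x^{2}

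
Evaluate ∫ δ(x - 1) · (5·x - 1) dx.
4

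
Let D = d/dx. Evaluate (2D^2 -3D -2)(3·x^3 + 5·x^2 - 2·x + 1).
- 6 x^{3} - 37 x^{2} + 10 x + 24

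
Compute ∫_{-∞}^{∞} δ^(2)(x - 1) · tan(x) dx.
2 \tan{\left(1 \right)} + 2 \tan^{3}{\left(1 \right)}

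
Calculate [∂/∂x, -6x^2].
- 12 x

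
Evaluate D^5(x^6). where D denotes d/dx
720 x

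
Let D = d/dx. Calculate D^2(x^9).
72 x^{7}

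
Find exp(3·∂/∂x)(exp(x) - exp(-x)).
2 \sinh{\left(x + 3 \right)}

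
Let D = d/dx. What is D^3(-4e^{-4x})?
256 e^{- 4 x}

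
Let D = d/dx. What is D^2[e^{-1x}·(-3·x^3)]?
3 x \left(- x^{2} + 6 x - 6\right) e^{- x}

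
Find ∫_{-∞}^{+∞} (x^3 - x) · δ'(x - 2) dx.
-11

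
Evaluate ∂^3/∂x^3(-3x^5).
- 180 x^{2}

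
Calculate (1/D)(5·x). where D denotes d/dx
\frac{5 x^{2}}{2}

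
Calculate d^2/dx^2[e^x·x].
\left(x + 2\right) e^{x}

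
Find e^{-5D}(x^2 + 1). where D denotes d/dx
x^{2} - 10 x + 26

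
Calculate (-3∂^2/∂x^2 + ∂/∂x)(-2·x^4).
8 x^{2} \left(9 - x\right)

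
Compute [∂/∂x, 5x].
5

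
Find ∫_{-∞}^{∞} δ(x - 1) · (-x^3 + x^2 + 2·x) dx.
2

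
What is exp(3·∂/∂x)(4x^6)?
4 x^{6} + 72 x^{5} + 540 x^{4} + 2160 x^{3} + 4860 x^{2} + 5832 x + 2916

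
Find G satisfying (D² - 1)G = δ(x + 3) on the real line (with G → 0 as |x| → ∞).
-\frac{e^{-|x + 3|}}{2}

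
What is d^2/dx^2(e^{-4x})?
16 e^{- 4 x}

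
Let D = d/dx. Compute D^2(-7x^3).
- 42 x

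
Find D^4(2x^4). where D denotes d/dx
48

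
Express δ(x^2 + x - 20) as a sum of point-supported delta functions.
\frac{\delta(x + 5) + \delta(x - 4)}{9}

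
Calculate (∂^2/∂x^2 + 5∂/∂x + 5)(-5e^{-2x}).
5 e^{- 2 x}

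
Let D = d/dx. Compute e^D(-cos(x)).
- \cos{\left(x + 1 \right)}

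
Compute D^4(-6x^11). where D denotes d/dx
- 47520 x^{7}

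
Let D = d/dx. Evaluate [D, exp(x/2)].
\frac{e^{\frac{x}{2}}}{2}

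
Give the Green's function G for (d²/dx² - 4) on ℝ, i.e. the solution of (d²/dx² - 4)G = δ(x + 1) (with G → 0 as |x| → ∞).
-\frac{e^{-2|x + 1|}}{4}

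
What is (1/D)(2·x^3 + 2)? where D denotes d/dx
\frac{x^{4}}{2} + 2 x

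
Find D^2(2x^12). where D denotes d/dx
264 x^{10}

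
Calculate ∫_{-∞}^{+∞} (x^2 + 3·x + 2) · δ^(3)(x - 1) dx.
0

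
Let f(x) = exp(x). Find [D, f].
e^{x}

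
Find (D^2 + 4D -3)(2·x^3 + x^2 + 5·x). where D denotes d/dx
- 6 x^{3} + 21 x^{2} + 5 x + 22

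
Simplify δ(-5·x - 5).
\frac{\delta(x + 1)}{5}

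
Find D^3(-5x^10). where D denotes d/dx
- 3600 x^{7}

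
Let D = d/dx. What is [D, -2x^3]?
- 6 x^{2}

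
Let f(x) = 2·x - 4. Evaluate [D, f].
2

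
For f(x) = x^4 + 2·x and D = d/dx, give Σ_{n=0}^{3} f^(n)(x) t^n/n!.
4 t^{3} x + 6 t^{2} x^{2} + 2 t \left(2 x^{3} + 1\right) + x^{4} + 2 x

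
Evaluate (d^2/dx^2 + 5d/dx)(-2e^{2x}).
- 28 e^{2 x}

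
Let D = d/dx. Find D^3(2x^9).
1008 x^{6}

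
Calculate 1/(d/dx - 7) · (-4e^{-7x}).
\frac{2 e^{- 7 x}}{7}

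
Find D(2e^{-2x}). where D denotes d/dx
- 4 e^{- 2 x}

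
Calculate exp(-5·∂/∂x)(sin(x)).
\sin{\left(x - 5 \right)}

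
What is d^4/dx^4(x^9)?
3024 x^{5}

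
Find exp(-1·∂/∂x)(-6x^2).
- 6 x^{2} + 12 x - 6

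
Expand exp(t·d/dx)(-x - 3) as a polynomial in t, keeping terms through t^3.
- t - x - 3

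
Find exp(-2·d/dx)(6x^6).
6 x^{6} - 72 x^{5} + 360 x^{4} - 960 x^{3} + 1440 x^{2} - 1152 x + 384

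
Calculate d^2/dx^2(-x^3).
- 6 x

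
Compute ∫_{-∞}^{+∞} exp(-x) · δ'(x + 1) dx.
e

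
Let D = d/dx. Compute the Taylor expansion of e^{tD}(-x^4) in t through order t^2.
x^{2} \left(- 6 t^{2} - 4 t x - x^{2}\right)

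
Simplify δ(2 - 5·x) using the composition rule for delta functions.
\frac{\delta(x - 2/5)}{5}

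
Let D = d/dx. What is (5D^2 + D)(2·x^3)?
6 x \left(x + 10\right)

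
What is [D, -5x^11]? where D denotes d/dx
- 55 x^{10}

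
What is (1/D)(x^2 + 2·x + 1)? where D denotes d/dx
\frac{x^{3}}{3} + x^{2} + x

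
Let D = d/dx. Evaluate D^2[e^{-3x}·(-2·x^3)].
6 x \left(- 3 x^{2} + 6 x - 2\right) e^{- 3 x}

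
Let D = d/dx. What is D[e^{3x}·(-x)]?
\left(- 3 x - 1\right) e^{3 x}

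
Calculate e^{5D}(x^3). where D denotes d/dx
x^{3} + 15 x^{2} + 75 x + 125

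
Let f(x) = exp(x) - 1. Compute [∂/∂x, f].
e^{x}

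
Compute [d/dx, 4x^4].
16 x^{3}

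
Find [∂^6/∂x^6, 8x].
48\frac{d^{5}}{dx^{5}}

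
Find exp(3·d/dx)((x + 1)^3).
x^{3} + 12 x^{2} + 48 x + 64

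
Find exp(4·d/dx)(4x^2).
4 x^{2} + 32 x + 64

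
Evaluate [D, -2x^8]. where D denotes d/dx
- 16 x^{7}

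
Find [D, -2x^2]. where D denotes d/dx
- 4 x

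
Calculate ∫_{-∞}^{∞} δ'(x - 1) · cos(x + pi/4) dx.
\sin{\left(\frac{\pi}{4} + 1 \right)}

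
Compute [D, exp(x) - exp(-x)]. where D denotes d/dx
2 \cosh{\left(x \right)}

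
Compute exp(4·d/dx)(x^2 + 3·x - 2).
x^{2} + 11 x + 26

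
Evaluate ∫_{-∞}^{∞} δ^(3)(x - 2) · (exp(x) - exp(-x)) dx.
- 2 \cosh{\left(2 \right)}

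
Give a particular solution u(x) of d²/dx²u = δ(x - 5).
\frac{|x - 5|}{2}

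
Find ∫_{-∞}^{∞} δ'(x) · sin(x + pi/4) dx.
- \frac{\sqrt{2}}{2}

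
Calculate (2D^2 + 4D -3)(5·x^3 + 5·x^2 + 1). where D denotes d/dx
- 15 x^{3} + 45 x^{2} + 100 x + 17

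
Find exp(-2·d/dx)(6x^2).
6 x^{2} - 24 x + 24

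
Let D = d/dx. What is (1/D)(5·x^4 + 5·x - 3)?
x^{5} + \frac{5 x^{2}}{2} - 3 x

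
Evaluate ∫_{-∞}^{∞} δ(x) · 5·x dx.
0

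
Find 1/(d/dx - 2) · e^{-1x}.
- \frac{e^{- x}}{3}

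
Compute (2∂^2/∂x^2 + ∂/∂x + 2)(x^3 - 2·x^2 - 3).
2 x^{3} - x^{2} + 8 x - 14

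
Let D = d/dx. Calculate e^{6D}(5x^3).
5 x^{3} + 90 x^{2} + 540 x + 1080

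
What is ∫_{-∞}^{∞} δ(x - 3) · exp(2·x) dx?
e^{6}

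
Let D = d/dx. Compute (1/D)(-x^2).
- \frac{x^{3}}{3}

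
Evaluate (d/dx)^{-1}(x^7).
\frac{x^{8}}{8}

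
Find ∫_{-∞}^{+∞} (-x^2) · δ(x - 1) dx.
-1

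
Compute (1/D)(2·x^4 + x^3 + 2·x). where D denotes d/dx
\frac{2 x^{5}}{5} + \frac{x^{4}}{4} + x^{2}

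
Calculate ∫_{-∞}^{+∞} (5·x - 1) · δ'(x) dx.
-5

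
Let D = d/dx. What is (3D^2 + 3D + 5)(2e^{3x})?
82 e^{3 x}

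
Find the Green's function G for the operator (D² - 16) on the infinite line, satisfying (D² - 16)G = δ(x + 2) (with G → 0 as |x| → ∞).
-\frac{e^{-4|x + 2|}}{8}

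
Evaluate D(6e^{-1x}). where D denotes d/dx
- 6 e^{- x}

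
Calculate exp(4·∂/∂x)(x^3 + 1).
x^{3} + 12 x^{2} + 48 x + 65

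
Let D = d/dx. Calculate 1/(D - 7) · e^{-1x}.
- \frac{e^{- x}}{8}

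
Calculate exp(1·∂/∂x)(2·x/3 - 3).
\frac{2 x}{3} - \frac{7}{3}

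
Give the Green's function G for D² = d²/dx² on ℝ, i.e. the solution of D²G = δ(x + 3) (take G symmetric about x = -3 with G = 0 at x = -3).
\frac{|x + 3|}{2}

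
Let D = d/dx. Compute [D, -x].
-1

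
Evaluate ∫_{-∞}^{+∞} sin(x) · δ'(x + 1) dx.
- \cos{\left(1 \right)}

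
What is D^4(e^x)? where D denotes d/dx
e^{x}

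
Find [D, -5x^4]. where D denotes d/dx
- 20 x^{3}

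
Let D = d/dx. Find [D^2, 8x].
16D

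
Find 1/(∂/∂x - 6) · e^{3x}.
- \frac{e^{3 x}}{3}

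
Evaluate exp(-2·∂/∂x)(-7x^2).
- 7 x^{2} + 28 x - 28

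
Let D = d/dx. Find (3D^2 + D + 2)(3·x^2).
6 x^{2} + 6 x + 18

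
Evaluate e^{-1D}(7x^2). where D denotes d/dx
7 x^{2} - 14 x + 7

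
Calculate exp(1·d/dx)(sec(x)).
\sec{\left(x + 1 \right)}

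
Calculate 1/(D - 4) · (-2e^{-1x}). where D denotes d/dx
\frac{2 e^{- x}}{5}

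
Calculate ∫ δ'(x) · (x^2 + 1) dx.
0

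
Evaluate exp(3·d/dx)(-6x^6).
- 6 x^{6} - 108 x^{5} - 810 x^{4} - 3240 x^{3} - 7290 x^{2} - 8748 x - 4374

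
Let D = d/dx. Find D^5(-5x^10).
- 151200 x^{5}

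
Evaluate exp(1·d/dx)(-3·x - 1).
- 3 x - 4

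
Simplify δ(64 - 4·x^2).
\frac{\delta(x - 4) + \delta(x + 4)}{32}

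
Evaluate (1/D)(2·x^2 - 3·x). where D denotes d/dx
\frac{2 x^{3}}{3} - \frac{3 x^{2}}{2}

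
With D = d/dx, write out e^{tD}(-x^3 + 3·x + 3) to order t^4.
- t^{3} - 3 t^{2} x - 3 t \left(x^{2} - 1\right) - x^{3} + 3 x + 3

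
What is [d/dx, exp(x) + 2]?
e^{x}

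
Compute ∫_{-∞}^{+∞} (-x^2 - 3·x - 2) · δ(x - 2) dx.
-12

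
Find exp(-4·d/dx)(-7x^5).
- 7 x^{5} + 140 x^{4} - 1120 x^{3} + 4480 x^{2} - 8960 x + 7168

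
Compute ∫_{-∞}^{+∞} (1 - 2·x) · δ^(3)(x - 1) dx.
0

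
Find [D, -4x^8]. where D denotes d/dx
- 32 x^{7}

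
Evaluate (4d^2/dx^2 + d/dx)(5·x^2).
10 x + 40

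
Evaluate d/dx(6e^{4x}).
24 e^{4 x}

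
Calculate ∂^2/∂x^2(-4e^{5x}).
- 100 e^{5 x}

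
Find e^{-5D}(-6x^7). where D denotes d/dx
- 6 x^{7} + 210 x^{6} - 3150 x^{5} + 26250 x^{4} - 131250 x^{3} + 393750 x^{2} - 656250 x + 468750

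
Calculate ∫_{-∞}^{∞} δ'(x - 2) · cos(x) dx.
\sin{\left(2 \right)}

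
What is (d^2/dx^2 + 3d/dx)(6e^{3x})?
108 e^{3 x}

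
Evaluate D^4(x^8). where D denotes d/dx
1680 x^{4}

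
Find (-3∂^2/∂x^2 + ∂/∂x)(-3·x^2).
18 - 6 x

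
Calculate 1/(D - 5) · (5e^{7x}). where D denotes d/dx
\frac{5 e^{7 x}}{2}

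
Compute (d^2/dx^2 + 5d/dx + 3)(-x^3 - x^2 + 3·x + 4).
- 3 x^{3} - 18 x^{2} - 7 x + 25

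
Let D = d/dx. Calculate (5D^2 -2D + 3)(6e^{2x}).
114 e^{2 x}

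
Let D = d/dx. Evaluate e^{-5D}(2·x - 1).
2 x - 11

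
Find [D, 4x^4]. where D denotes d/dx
16 x^{3}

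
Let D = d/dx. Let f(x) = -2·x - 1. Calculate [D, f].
-2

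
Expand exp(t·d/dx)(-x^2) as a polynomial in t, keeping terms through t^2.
- t^{2} - 2 t x - x^{2}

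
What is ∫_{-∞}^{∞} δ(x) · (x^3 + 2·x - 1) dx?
-1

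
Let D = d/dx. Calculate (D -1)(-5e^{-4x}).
25 e^{- 4 x}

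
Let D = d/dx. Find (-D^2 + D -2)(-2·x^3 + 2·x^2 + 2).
4 x^{3} - 10 x^{2} + 16 x - 8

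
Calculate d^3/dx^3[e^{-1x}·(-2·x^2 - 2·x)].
2 \left(x^{2} - 5 x + 3\right) e^{- x}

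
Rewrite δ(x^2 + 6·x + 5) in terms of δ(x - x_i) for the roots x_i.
\frac{\delta(x + 1) + \delta(x + 5)}{4}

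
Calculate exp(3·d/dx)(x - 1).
x + 2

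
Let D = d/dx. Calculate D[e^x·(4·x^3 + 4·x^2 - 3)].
\left(4 x^{3} + 16 x^{2} + 8 x - 3\right) e^{x}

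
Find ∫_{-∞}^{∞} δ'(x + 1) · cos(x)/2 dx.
- \frac{\sin{\left(1 \right)}}{2}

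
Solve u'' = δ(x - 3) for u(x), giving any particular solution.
\frac{|x - 3|}{2}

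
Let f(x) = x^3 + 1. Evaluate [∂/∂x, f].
3 x^{2}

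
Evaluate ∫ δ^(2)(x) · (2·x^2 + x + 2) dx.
4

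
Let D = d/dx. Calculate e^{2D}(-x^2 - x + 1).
- x^{2} - 5 x - 5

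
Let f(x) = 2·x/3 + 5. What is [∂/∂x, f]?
\frac{2}{3}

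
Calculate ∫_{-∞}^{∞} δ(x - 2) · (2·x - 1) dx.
3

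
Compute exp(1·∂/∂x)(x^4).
x^{4} + 4 x^{3} + 6 x^{2} + 4 x + 1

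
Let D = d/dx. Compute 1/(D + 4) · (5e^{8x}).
\frac{5 e^{8 x}}{12}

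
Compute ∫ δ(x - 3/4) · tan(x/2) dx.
\tan{\left(\frac{3}{8} \right)}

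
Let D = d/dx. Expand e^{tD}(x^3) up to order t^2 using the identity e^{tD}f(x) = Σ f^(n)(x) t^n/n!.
x \left(3 t^{2} + 3 t x + x^{2}\right)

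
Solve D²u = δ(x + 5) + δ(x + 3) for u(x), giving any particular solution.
\frac{|x + 5|}{2} + \frac{|x + 3|}{2}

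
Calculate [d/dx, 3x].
3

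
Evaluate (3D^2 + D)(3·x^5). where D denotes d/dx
15 x^{3} \left(x + 12\right)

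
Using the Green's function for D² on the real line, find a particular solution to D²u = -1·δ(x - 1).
-\frac{|x - 1|}{2}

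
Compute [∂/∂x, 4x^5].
20 x^{4}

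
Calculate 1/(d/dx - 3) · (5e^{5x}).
\frac{5 e^{5 x}}{2}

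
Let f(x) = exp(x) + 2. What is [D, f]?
e^{x}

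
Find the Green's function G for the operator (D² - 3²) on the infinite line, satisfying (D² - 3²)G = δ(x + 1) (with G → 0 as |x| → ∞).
-\frac{e^{-3|x + 1|}}{6}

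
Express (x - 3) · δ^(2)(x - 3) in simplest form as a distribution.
-2\delta'(x - 3)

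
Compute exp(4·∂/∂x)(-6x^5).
- 6 x^{5} - 120 x^{4} - 960 x^{3} - 3840 x^{2} - 7680 x - 6144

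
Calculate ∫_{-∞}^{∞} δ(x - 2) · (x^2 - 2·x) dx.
0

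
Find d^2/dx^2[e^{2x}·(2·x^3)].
4 x \left(2 x^{2} + 6 x + 3\right) e^{2 x}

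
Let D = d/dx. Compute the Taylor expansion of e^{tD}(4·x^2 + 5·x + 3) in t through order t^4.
4 t^{2} + t \left(8 x + 5\right) + 4 x^{2} + 5 x + 3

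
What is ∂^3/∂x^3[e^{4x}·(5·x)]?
\left(320 x + 240\right) e^{4 x}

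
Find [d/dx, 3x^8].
24 x^{7}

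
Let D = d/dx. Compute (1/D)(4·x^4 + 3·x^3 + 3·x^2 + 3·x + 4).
\frac{4 x^{5}}{5} + \frac{3 x^{4}}{4} + x^{3} + \frac{3 x^{2}}{2} + 4 x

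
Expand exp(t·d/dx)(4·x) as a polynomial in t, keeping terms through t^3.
4 t + 4 x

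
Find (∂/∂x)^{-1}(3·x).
\frac{3 x^{2}}{2}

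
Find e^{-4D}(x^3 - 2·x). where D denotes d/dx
x^{3} - 12 x^{2} + 46 x - 56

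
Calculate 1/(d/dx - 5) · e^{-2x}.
- \frac{e^{- 2 x}}{7}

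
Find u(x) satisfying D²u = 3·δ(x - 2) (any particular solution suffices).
\frac{3|x - 2|}{2}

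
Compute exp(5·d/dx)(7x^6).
7 x^{6} + 210 x^{5} + 2625 x^{4} + 17500 x^{3} + 65625 x^{2} + 131250 x + 109375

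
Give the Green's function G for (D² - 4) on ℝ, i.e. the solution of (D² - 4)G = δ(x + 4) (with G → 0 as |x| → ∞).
-\frac{e^{-2|x + 4|}}{4}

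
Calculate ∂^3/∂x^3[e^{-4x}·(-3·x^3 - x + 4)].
2 \left(96 x^{3} - 216 x^{2} + 140 x - 161\right) e^{- 4 x}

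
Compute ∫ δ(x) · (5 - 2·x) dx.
5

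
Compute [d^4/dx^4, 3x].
12\frac{d^{3}}{dx^{3}}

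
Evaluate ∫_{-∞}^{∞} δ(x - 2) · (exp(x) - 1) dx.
-1 + e^{2}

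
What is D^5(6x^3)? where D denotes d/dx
0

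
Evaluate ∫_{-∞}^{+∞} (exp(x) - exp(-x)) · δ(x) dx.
0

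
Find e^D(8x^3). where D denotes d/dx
8 x^{3} + 24 x^{2} + 24 x + 8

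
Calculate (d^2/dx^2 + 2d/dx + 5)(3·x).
15 x + 6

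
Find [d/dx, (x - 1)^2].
2 x - 2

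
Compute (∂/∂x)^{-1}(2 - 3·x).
- \frac{3 x^{2}}{2} + 2 x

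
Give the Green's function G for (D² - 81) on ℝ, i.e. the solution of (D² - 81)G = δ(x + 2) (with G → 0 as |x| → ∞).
-\frac{e^{-9|x + 2|}}{18}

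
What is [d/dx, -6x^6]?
- 36 x^{5}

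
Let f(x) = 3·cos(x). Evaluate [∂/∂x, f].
- 3 \sin{\left(x \right)}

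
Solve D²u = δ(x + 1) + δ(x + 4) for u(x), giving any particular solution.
\frac{|x + 1|}{2} + \frac{|x + 4|}{2}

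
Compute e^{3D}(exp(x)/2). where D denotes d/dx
\frac{e^{x + 3}}{2}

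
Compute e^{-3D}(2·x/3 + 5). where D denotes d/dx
\frac{2 x}{3} + 3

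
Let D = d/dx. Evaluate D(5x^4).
20 x^{3}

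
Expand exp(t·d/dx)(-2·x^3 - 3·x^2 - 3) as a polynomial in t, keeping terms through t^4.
- 2 t^{3} - 3 t^{2} \left(2 x + 1\right) - 6 t x \left(x + 1\right) - 2 x^{3} - 3 x^{2} - 3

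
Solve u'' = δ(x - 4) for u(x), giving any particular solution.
\frac{|x - 4|}{2}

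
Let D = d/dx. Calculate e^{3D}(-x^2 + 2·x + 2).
- x^{2} - 4 x - 1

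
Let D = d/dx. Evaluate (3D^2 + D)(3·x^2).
6 x + 18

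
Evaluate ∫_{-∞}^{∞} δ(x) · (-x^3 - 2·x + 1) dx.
1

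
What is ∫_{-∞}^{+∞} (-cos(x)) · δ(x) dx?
-1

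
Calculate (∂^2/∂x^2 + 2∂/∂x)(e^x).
3 e^{x}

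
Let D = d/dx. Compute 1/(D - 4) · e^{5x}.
e^{5 x}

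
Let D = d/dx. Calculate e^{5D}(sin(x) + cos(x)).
\sqrt{2} \sin{\left(x + \frac{\pi}{4} + 5 \right)}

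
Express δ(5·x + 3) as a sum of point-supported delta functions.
\frac{\delta(x + 3/5)}{5}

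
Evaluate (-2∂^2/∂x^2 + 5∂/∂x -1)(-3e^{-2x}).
57 e^{- 2 x}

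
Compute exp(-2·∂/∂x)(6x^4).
6 x^{4} - 48 x^{3} + 144 x^{2} - 192 x + 96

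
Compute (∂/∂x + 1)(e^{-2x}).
- e^{- 2 x}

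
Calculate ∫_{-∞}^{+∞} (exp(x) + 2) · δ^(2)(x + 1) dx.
e^{-1}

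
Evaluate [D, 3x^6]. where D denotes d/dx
18 x^{5}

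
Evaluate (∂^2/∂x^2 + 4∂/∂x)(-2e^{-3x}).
6 e^{- 3 x}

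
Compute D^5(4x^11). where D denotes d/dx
221760 x^{6}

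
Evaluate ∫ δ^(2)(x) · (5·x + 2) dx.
0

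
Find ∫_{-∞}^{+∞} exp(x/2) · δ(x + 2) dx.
e^{-1}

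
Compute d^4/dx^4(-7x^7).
- 5880 x^{3}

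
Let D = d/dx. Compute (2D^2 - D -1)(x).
- x - 1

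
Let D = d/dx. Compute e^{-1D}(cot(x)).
\cot{\left(x - 1 \right)}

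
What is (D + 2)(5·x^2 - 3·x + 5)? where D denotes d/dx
10 x^{2} + 4 x + 7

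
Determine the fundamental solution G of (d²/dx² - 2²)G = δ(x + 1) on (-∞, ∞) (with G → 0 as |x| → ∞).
-\frac{e^{-2|x + 1|}}{4}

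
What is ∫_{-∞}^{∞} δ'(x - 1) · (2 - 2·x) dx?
2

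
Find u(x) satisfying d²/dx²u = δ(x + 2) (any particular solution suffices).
\frac{|x + 2|}{2}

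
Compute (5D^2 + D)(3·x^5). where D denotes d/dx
15 x^{3} \left(x + 20\right)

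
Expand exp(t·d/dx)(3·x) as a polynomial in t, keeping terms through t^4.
3 t + 3 x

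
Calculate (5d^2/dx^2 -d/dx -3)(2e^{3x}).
78 e^{3 x}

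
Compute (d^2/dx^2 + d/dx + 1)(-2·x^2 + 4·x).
- 2 x^{2}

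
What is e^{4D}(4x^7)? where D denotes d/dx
4 x^{7} + 112 x^{6} + 1344 x^{5} + 8960 x^{4} + 35840 x^{3} + 86016 x^{2} + 114688 x + 65536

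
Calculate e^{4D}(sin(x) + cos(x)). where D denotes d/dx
\sqrt{2} \sin{\left(x + \frac{\pi}{4} + 4 \right)}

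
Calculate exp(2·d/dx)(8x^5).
8 x^{5} + 80 x^{4} + 320 x^{3} + 640 x^{2} + 640 x + 256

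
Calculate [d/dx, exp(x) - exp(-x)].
2 \cosh{\left(x \right)}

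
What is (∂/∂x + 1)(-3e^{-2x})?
3 e^{- 2 x}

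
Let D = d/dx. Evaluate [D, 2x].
2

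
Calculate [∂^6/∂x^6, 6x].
36\frac{d^{5}}{dx^{5}}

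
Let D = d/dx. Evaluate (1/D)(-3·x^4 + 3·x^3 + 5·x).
- \frac{3 x^{5}}{5} + \frac{3 x^{4}}{4} + \frac{5 x^{2}}{2}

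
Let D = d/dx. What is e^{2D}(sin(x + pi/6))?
\sin{\left(x + \frac{\pi}{6} + 2 \right)}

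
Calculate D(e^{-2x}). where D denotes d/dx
- 2 e^{- 2 x}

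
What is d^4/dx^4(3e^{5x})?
1875 e^{5 x}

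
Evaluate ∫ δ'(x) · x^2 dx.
0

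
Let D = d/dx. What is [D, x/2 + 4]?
\frac{1}{2}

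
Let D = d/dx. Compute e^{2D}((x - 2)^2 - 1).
x^{2} - 1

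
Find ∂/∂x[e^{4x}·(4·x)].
\left(16 x + 4\right) e^{4 x}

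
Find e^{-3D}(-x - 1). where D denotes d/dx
2 - x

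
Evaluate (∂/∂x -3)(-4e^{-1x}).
16 e^{- x}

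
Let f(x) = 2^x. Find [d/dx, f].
2^{x} \log{\left(2 \right)}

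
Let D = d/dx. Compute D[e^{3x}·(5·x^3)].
15 x^{2} \left(x + 1\right) e^{3 x}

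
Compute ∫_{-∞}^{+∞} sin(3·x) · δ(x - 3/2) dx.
\sin{\left(\frac{9}{2} \right)}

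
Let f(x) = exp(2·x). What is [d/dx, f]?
2 e^{2 x}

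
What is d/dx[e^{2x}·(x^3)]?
x^{2} \left(2 x + 3\right) e^{2 x}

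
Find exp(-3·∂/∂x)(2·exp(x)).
2 e^{x - 3}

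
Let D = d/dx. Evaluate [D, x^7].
7 x^{6}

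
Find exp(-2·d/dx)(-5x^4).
- 5 x^{4} + 40 x^{3} - 120 x^{2} + 160 x - 80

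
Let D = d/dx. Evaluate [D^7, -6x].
-42D^{6}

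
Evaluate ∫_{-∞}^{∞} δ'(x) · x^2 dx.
0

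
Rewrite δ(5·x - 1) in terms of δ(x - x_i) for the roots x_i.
\frac{\delta(x - 1/5)}{5}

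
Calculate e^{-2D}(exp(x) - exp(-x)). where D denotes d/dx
- e^{2 - x} + e^{x - 2}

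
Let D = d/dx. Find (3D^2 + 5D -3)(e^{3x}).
39 e^{3 x}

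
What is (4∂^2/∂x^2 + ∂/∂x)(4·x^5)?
20 x^{3} \left(x + 16\right)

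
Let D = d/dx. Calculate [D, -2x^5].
- 10 x^{4}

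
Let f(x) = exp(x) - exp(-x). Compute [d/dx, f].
2 \cosh{\left(x \right)}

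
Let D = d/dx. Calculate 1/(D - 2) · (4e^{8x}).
\frac{2 e^{8 x}}{3}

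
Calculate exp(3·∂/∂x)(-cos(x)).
- \cos{\left(x + 3 \right)}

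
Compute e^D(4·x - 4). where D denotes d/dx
4 x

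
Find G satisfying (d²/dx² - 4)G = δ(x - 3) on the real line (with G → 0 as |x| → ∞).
-\frac{e^{-2|x - 3|}}{4}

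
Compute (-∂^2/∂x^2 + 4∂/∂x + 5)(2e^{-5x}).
- 80 e^{- 5 x}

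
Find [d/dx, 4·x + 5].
4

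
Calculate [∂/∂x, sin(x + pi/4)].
\cos{\left(x + \frac{\pi}{4} \right)}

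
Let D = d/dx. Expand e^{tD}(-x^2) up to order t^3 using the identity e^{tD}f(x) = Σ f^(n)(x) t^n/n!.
- t^{2} - 2 t x - x^{2}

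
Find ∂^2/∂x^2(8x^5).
160 x^{3}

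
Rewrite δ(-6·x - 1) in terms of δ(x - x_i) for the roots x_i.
\frac{\delta(x + 1/6)}{6}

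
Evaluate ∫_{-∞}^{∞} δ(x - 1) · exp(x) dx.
e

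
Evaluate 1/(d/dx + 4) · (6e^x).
\frac{6 e^{x}}{5}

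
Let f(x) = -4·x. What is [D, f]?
-4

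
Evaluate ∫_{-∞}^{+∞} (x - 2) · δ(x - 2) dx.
0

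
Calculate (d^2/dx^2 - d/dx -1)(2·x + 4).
- 2 x - 6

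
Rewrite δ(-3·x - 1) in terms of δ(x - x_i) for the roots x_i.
\frac{\delta(x + 1/3)}{3}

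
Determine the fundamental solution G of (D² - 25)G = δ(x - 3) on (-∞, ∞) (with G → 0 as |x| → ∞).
-\frac{e^{-5|x - 3|}}{10}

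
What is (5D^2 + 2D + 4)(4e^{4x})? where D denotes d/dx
368 e^{4 x}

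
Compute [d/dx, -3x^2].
- 6 x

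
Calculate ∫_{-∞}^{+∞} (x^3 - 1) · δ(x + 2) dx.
-9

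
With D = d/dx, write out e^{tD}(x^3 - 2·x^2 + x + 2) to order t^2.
t^{2} \left(3 x - 2\right) + t \left(3 x^{2} - 4 x + 1\right) + x^{3} - 2 x^{2} + x + 2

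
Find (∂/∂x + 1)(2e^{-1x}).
0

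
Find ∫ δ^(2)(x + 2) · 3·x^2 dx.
6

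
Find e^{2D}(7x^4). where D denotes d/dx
7 x^{4} + 56 x^{3} + 168 x^{2} + 224 x + 112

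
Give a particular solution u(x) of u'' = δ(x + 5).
\frac{|x + 5|}{2}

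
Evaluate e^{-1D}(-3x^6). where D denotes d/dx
- 3 x^{6} + 18 x^{5} - 45 x^{4} + 60 x^{3} - 45 x^{2} + 18 x - 3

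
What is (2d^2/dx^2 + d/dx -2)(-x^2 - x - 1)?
2 x^{2} - 3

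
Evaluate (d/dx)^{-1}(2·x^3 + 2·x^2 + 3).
\frac{x^{4}}{2} + \frac{2 x^{3}}{3} + 3 x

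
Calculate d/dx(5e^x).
5 e^{x}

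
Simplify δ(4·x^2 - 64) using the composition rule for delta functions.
\frac{\delta(x - 4) + \delta(x + 4)}{32}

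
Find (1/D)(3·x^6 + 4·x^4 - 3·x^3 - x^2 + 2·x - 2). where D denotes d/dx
\frac{3 x^{7}}{7} + \frac{4 x^{5}}{5} - \frac{3 x^{4}}{4} - \frac{x^{3}}{3} + x^{2} - 2 x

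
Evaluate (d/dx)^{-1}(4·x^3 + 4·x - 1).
x^{4} + 2 x^{2} - x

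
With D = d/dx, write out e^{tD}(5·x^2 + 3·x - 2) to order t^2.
5 t^{2} + t \left(10 x + 3\right) + 5 x^{2} + 3 x - 2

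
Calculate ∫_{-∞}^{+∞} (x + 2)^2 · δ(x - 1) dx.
9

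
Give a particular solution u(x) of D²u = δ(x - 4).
\frac{|x - 4|}{2}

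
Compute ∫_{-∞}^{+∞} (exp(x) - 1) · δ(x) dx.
0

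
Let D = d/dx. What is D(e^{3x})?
3 e^{3 x}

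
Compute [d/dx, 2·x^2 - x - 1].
4 x - 1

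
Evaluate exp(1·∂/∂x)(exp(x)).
e^{x + 1}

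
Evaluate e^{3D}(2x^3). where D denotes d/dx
2 x^{3} + 18 x^{2} + 54 x + 54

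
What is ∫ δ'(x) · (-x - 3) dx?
1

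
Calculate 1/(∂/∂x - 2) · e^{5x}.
\frac{e^{5 x}}{3}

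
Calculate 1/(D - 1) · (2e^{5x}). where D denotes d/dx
\frac{e^{5 x}}{2}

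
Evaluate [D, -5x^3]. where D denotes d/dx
- 15 x^{2}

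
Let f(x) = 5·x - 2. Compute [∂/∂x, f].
5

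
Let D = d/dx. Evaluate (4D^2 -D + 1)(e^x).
4 e^{x}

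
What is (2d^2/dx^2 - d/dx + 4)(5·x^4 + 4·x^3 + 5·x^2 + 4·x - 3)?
20 x^{4} - 4 x^{3} + 128 x^{2} + 54 x + 4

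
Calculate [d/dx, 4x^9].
36 x^{8}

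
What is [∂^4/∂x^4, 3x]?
12\frac{d^{3}}{dx^{3}}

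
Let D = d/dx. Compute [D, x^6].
6 x^{5}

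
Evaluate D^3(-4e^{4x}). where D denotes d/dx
- 256 e^{4 x}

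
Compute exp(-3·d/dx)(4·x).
4 x - 12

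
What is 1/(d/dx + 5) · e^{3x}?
\frac{e^{3 x}}{8}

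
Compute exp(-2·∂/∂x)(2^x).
2^{x - 2}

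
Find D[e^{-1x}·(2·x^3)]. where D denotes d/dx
2 x^{2} \left(3 - x\right) e^{- x}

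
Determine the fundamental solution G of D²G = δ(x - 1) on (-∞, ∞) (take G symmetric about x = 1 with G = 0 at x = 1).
\frac{|x - 1|}{2}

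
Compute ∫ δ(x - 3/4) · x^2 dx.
\frac{9}{16}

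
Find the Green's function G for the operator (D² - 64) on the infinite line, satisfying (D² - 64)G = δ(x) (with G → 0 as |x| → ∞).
-\frac{e^{-8|x|}}{16}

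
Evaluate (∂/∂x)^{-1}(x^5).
\frac{x^{6}}{6}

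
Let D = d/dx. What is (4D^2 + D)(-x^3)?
3 x \left(- x - 8\right)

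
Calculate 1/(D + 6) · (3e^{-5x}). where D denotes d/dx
3 e^{- 5 x}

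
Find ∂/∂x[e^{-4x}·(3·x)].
3 \left(1 - 4 x\right) e^{- 4 x}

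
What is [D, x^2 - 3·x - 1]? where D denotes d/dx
2 x - 3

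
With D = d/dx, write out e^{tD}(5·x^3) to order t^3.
5 t^{3} + 15 t^{2} x + 15 t x^{2} + 5 x^{3}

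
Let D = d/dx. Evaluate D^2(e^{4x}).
16 e^{4 x}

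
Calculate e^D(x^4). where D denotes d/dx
x^{4} + 4 x^{3} + 6 x^{2} + 4 x + 1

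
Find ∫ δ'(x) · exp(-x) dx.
1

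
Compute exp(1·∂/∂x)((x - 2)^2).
x^{2} - 2 x + 1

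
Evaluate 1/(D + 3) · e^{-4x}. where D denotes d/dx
- e^{- 4 x}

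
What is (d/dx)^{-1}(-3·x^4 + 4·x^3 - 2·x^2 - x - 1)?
- \frac{3 x^{5}}{5} + x^{4} - \frac{2 x^{3}}{3} - \frac{x^{2}}{2} - x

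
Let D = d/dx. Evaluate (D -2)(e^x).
- e^{x}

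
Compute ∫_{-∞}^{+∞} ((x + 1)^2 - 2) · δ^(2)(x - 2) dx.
2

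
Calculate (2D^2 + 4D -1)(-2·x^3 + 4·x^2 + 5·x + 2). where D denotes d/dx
2 x^{3} - 28 x^{2} + 3 x + 34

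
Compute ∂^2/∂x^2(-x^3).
- 6 x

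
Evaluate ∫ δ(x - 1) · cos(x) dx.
\cos{\left(1 \right)}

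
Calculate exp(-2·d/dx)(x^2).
x^{2} - 4 x + 4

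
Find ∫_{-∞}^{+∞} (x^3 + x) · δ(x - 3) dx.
30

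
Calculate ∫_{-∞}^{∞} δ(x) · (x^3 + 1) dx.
1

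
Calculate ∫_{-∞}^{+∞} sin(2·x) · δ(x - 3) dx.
\sin{\left(6 \right)}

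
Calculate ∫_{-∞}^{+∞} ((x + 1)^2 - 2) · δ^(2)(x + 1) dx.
2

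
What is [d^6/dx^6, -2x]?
-12\frac{d^{5}}{dx^{5}}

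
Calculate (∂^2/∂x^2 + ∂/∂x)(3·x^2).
6 x + 6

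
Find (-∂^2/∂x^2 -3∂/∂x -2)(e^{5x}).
- 42 e^{5 x}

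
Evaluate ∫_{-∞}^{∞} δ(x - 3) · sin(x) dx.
\sin{\left(3 \right)}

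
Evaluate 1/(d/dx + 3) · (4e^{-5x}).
- 2 e^{- 5 x}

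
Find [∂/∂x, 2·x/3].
\frac{2}{3}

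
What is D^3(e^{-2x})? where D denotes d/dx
- 8 e^{- 2 x}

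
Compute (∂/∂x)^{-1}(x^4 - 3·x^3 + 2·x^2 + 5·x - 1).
\frac{x^{5}}{5} - \frac{3 x^{4}}{4} + \frac{2 x^{3}}{3} + \frac{5 x^{2}}{2} - x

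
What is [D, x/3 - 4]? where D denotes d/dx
\frac{1}{3}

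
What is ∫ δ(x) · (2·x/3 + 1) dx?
1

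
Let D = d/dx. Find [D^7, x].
7D^{6}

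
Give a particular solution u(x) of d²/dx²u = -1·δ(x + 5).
-\frac{|x + 5|}{2}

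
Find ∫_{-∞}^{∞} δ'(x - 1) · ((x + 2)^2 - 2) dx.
-6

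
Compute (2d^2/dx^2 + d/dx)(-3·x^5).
15 x^{3} \left(- x - 8\right)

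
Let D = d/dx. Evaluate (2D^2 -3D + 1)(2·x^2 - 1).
2 x^{2} - 12 x + 7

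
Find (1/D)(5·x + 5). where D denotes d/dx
\frac{5 x^{2}}{2} + 5 x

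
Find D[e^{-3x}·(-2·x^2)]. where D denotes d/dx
2 x \left(3 x - 2\right) e^{- 3 x}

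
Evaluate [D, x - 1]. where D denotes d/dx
1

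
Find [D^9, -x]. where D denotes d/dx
-9D^{8}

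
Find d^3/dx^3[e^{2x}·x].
\left(8 x + 12\right) e^{2 x}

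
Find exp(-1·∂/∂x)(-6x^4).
- 6 x^{4} + 24 x^{3} - 36 x^{2} + 24 x - 6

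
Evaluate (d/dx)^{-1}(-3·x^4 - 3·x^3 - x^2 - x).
- \frac{3 x^{5}}{5} - \frac{3 x^{4}}{4} - \frac{x^{3}}{3} - \frac{x^{2}}{2}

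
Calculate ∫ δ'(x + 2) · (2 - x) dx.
1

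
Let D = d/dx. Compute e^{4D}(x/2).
\frac{x}{2} + 2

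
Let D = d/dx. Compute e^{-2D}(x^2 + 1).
x^{2} - 4 x + 5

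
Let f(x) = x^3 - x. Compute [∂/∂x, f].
3 x^{2} - 1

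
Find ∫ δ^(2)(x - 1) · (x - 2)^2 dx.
2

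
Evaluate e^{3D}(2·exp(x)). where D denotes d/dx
2 e^{x + 3}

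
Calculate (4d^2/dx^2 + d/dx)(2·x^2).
4 x + 16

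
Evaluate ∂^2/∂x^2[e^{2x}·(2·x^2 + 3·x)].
\left(8 x^{2} + 28 x + 16\right) e^{2 x}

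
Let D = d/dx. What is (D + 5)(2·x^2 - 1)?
10 x^{2} + 4 x - 5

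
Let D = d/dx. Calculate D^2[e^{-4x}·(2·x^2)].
4 \left(8 x^{2} - 8 x + 1\right) e^{- 4 x}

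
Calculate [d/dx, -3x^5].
- 15 x^{4}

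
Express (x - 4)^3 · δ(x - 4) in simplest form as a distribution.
0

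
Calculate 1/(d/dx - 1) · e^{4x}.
\frac{e^{4 x}}{3}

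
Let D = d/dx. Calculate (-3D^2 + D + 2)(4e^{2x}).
- 32 e^{2 x}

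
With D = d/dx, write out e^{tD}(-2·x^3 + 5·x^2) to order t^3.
- 2 t^{3} - t^{2} \left(6 x - 5\right) - 2 t x \left(3 x - 5\right) - 2 x^{3} + 5 x^{2}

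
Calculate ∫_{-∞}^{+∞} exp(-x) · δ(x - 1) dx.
e^{-1}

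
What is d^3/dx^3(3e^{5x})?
375 e^{5 x}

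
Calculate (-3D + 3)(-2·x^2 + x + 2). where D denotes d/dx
- 6 x^{2} + 15 x + 3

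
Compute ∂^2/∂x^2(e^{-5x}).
25 e^{- 5 x}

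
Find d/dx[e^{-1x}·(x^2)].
x \left(2 - x\right) e^{- x}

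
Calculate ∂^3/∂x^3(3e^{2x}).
24 e^{2 x}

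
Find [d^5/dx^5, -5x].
-25\frac{d^{4}}{dx^{4}}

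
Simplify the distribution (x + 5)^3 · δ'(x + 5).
0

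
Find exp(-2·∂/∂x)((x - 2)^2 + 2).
x^{2} - 8 x + 18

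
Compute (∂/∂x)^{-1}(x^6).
\frac{x^{7}}{7}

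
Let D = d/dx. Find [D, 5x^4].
20 x^{3}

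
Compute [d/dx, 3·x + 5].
3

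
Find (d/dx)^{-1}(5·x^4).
x^{5}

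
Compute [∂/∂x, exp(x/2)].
\frac{e^{\frac{x}{2}}}{2}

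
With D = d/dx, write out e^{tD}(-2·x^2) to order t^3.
- 2 t^{2} - 4 t x - 2 x^{2}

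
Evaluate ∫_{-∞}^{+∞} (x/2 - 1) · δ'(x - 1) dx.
- \frac{1}{2}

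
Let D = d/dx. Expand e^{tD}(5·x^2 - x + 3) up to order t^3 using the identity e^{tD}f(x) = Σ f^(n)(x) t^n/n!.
5 t^{2} + t \left(10 x - 1\right) + 5 x^{2} - x + 3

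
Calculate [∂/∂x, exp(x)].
e^{x}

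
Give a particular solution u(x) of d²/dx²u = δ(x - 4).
\frac{|x - 4|}{2}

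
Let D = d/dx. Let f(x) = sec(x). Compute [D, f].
\tan{\left(x \right)} \sec{\left(x \right)}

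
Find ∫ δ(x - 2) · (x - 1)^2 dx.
1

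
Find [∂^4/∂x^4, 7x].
28\frac{d^{3}}{dx^{3}}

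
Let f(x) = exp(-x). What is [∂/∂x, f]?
- e^{- x}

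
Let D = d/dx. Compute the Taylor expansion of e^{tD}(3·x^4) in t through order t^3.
3 x \left(4 t^{3} + 6 t^{2} x + 4 t x^{2} + x^{3}\right)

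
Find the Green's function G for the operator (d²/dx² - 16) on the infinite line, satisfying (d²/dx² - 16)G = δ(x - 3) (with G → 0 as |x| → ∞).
-\frac{e^{-4|x - 3|}}{8}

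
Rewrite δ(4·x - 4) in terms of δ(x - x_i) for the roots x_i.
\frac{\delta(x - 1)}{4}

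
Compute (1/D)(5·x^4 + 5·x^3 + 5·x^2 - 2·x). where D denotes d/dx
x^{5} + \frac{5 x^{4}}{4} + \frac{5 x^{3}}{3} - x^{2}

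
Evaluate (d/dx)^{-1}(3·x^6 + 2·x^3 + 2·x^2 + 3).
\frac{3 x^{7}}{7} + \frac{x^{4}}{2} + \frac{2 x^{3}}{3} + 3 x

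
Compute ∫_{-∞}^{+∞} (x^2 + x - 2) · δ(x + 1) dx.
-2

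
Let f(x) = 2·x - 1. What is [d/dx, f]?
2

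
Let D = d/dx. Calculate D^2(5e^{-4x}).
80 e^{- 4 x}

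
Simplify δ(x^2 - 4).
\frac{\delta(x + 2) + \delta(x - 2)}{4}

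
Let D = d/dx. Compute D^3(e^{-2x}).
- 8 e^{- 2 x}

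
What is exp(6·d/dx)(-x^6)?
- x^{6} - 36 x^{5} - 540 x^{4} - 4320 x^{3} - 19440 x^{2} - 46656 x - 46656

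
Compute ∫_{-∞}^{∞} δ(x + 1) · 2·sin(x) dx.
- 2 \sin{\left(1 \right)}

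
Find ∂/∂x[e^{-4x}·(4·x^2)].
8 x \left(1 - 2 x\right) e^{- 4 x}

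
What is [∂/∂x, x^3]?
3 x^{2}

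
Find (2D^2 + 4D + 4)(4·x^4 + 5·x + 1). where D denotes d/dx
16 x^{4} + 64 x^{3} + 96 x^{2} + 20 x + 24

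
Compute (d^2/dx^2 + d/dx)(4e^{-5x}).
80 e^{- 5 x}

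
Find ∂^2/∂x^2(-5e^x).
- 5 e^{x}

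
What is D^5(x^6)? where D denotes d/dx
720 x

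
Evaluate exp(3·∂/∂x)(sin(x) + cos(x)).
\sqrt{2} \sin{\left(x + \frac{\pi}{4} + 3 \right)}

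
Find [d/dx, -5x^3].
- 15 x^{2}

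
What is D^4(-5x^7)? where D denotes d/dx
- 4200 x^{3}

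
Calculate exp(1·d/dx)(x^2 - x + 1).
x^{2} + x + 1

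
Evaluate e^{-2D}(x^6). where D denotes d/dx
x^{6} - 12 x^{5} + 60 x^{4} - 160 x^{3} + 240 x^{2} - 192 x + 64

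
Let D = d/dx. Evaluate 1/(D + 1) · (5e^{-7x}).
- \frac{5 e^{- 7 x}}{6}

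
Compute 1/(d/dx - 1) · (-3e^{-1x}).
\frac{3 e^{- x}}{2}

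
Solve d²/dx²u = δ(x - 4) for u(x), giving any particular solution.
\frac{|x - 4|}{2}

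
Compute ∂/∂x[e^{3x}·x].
\left(3 x + 1\right) e^{3 x}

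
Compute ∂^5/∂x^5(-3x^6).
- 2160 x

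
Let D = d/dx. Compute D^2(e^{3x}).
9 e^{3 x}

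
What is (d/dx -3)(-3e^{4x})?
- 3 e^{4 x}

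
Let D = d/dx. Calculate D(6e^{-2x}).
- 12 e^{- 2 x}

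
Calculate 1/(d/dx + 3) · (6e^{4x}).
\frac{6 e^{4 x}}{7}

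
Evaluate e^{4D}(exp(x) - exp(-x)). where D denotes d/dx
2 \sinh{\left(x + 4 \right)}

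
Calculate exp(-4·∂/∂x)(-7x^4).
- 7 x^{4} + 112 x^{3} - 672 x^{2} + 1792 x - 1792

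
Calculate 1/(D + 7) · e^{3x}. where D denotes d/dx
\frac{e^{3 x}}{10}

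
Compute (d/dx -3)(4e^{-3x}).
- 24 e^{- 3 x}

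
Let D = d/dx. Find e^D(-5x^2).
- 5 x^{2} - 10 x - 5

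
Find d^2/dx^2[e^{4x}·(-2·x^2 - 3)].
\left(- 32 x^{2} - 32 x - 52\right) e^{4 x}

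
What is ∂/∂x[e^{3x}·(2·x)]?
\left(6 x + 2\right) e^{3 x}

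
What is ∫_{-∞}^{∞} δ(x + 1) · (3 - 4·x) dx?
7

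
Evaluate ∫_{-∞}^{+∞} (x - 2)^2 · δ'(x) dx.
4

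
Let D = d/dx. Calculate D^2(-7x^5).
- 140 x^{3}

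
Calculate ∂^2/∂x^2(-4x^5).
- 80 x^{3}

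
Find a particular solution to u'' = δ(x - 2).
\frac{|x - 2|}{2}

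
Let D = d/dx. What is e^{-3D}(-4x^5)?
- 4 x^{5} + 60 x^{4} - 360 x^{3} + 1080 x^{2} - 1620 x + 972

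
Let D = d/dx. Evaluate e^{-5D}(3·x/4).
\frac{3 x}{4} - \frac{15}{4}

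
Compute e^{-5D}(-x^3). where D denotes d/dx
- x^{3} + 15 x^{2} - 75 x + 125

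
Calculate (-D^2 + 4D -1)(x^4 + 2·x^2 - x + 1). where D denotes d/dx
- x^{4} + 16 x^{3} - 14 x^{2} + 17 x - 9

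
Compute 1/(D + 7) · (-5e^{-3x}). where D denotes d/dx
- \frac{5 e^{- 3 x}}{4}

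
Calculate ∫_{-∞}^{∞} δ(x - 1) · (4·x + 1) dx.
5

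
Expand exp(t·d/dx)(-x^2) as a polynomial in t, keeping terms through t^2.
- t^{2} - 2 t x - x^{2}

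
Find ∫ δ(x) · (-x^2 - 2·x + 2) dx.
2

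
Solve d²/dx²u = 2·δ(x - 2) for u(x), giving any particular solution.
|x - 2|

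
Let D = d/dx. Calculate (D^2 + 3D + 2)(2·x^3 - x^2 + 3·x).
4 x^{3} + 16 x^{2} + 12 x + 7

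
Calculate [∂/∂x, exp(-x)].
- e^{- x}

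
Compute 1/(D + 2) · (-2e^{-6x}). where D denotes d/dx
\frac{e^{- 6 x}}{2}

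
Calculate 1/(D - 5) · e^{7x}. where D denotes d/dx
\frac{e^{7 x}}{2}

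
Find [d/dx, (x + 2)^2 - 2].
2 x + 4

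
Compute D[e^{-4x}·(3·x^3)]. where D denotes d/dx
x^{2} \left(9 - 12 x\right) e^{- 4 x}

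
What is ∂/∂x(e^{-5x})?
- 5 e^{- 5 x}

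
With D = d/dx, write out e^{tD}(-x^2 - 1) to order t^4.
- t^{2} - 2 t x - x^{2} - 1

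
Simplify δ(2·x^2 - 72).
\frac{\delta(x - 6) + \delta(x + 6)}{24}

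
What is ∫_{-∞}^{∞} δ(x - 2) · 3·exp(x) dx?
3 e^{2}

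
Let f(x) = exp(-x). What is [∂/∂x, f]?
- e^{- x}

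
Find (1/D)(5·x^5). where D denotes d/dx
\frac{5 x^{6}}{6}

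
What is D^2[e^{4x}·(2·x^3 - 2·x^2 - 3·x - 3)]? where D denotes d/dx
\left(32 x^{3} + 16 x^{2} - 68 x - 76\right) e^{4 x}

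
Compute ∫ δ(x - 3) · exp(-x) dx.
e^{-3}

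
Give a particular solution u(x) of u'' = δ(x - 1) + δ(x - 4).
\frac{|x - 1|}{2} + \frac{|x - 4|}{2}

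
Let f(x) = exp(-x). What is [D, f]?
- e^{- x}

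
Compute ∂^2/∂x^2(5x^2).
10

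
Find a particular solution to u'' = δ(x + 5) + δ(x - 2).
\frac{|x + 5|}{2} + \frac{|x - 2|}{2}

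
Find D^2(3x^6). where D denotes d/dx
90 x^{4}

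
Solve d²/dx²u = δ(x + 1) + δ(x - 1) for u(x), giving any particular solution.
\frac{|x + 1|}{2} + \frac{|x - 1|}{2}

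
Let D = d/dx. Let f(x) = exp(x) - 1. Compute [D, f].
e^{x}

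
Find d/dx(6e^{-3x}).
- 18 e^{- 3 x}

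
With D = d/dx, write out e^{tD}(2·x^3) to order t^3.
2 t^{3} + 6 t^{2} x + 6 t x^{2} + 2 x^{3}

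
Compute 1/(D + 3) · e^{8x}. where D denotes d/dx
\frac{e^{8 x}}{11}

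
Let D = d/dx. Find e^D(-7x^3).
- 7 x^{3} - 21 x^{2} - 21 x - 7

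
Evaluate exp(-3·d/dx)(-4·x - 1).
11 - 4 x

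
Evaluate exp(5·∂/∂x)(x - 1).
x + 4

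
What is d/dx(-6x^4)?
- 24 x^{3}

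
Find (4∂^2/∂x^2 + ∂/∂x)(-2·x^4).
8 x^{2} \left(- x - 12\right)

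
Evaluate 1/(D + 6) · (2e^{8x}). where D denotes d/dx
\frac{e^{8 x}}{7}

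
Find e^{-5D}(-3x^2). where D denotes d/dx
- 3 x^{2} + 30 x - 75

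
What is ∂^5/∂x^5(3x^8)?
20160 x^{3}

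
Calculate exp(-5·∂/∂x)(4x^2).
4 x^{2} - 40 x + 100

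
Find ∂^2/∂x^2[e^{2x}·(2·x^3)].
4 x \left(2 x^{2} + 6 x + 3\right) e^{2 x}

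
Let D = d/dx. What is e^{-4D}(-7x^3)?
- 7 x^{3} + 84 x^{2} - 336 x + 448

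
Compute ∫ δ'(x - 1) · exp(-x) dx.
e^{-1}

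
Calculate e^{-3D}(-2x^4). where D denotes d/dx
- 2 x^{4} + 24 x^{3} - 108 x^{2} + 216 x - 162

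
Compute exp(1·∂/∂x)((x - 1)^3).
x^{3}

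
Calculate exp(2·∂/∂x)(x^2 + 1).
x^{2} + 4 x + 5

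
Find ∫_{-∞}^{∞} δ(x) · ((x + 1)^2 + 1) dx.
2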